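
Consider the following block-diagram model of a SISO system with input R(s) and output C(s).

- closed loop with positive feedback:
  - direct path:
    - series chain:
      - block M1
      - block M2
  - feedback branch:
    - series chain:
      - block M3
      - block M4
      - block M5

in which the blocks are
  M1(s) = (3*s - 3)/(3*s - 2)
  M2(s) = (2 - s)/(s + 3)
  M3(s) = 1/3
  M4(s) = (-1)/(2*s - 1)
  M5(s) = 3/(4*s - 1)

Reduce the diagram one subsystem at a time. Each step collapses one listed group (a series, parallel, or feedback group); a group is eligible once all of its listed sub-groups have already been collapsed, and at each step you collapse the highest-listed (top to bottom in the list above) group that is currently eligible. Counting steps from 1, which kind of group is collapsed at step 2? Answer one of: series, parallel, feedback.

Step 1 - combine M1, M2 in series
Step 2 - combine M3, M4, M5 in series
Step 3 - close the feedback loop around (M1*M2), (M3*M4*M5)
So the answer for step 2 is series.

Answer: series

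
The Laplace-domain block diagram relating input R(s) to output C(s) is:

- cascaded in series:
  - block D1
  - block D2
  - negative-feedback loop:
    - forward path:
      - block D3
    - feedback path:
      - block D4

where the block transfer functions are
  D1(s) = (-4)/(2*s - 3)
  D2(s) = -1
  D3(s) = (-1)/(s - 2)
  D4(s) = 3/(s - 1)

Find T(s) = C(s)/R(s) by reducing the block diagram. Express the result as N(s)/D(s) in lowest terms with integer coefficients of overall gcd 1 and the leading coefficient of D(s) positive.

Answer: (4 - 4*s)/(2*s^3 - 9*s^2 + 7*s + 3)

Working:
1. close the feedback loop around D3, D4 = (1 - s)/(s^2 - 3*s - 1)
2. multiply D1, D2, [D3/(1+D3*D4)] (series), giving the overall T(s)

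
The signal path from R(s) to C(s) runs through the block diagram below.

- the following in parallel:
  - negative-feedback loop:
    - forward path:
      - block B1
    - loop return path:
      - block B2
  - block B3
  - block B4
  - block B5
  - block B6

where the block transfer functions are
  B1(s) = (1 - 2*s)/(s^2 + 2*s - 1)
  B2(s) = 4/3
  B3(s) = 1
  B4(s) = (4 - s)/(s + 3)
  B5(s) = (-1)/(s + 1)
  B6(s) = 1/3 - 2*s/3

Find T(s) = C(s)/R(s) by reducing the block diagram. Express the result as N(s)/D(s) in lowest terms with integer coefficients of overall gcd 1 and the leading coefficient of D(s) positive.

Step 1. reduce the feedback loop with forward B1 and return B2, giving (3 - 6*s)/(3*s^2 - 2*s + 1)
Step 2. reduce the parallel group [B1/(1+B1*B2)], B3, B4, B5, B6, giving the overall T(s)

Therefore the answer is (-6*s^5 - 17*s^4 + 42*s^3 - 57*s^2 - 32*s + 42)/(9*s^4 + 30*s^3 + 6*s^2 - 6*s + 9).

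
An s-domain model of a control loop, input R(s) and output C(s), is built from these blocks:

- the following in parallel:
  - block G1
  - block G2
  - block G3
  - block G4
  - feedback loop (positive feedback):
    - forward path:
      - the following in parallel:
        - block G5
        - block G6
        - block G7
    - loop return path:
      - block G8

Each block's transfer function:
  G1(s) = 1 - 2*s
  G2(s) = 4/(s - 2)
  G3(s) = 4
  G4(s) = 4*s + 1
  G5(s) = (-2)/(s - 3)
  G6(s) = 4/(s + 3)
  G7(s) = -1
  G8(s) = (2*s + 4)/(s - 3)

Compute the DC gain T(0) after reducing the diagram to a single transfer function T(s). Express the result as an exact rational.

(1) add G5, G6, G7 (parallel), giving (-s^2 + 2*s - 9)/(s^2 - 9)
(2) collapse the loop ((G5+G6+G7) forward, G8 return), giving (-s^3 + 5*s^2 - 15*s + 27)/(3*s^3 - 3*s^2 + s + 63)
(3) parallel reduction of G1, G2, G3, G4, [(G5+G6+G7)/(1-(G5+G6+G7)*G8)], giving (6*s^5 - s^4 - 21*s^3 + 127*s^2 + 175*s - 558)/(3*s^4 - 9*s^3 + 7*s^2 + 61*s - 126)
Step 3 gives the overall T(s). Then T(0) = -558/(-126) = 31/7.

Therefore the answer is 31/7.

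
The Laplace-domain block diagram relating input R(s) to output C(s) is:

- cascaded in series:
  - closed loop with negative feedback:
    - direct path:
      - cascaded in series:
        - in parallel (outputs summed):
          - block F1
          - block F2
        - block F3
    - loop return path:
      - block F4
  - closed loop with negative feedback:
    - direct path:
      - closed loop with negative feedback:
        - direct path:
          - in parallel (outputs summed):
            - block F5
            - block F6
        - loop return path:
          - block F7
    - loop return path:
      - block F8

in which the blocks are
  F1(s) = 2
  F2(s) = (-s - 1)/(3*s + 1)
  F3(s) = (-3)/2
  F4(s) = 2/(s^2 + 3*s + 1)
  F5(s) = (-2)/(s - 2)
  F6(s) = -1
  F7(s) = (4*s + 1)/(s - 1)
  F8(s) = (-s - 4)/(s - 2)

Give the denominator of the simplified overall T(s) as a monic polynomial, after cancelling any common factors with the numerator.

Reducing step by step:

Step 1: parallel reduction of F1, F2 = (5*s + 1)/(3*s + 1)
Step 2: cascade (F1+F2), F3 = (-15*s - 3)/(6*s + 2)
Step 3: collapse the loop (((F1+F2)*F3) forward, F4 return) = (-15*s^3 - 48*s^2 - 24*s - 3)/(6*s^3 + 20*s^2 - 18*s - 4)
Step 4: combine F5, F6 in parallel = (-s)/(s - 2)
Step 5: collapse the loop ((F5+F6) forward, F7 return) = (s^2 - s)/(3*s^2 + 4*s - 2)
Step 6: collapse the loop ([(F5+F6)/(1+(F5+F6)*F7)] forward, F8 return) = (s^3 - 3*s^2 + 2*s)/(2*s^3 - 5*s^2 - 6*s + 4)
Step 7: series reduction of [((F1+F2)*F3)/(1+((F1+F2)*F3)*F4)], [[(F5+F6)/(1+(F5+F6)*F7)]/(1+[(F5+F6)/(1+(F5+F6)*F7)]*F8)] = (-15*s^6 - 3*s^5 + 90*s^4 - 27*s^3 - 39*s^2 - 6*s)/(12*s^6 + 10*s^5 - 172*s^4 - 14*s^3 + 208*s^2 - 48*s - 16)
T(s) is the step-7 result (common factors already cancelled). Leading coefficient of the denominator: 12. Divide through by 12 for the monic polynomial.

Answer: s^6 + 5*s^5/6 - 43*s^4/3 - 7*s^3/6 + 52*s^2/3 - 4*s - 4/3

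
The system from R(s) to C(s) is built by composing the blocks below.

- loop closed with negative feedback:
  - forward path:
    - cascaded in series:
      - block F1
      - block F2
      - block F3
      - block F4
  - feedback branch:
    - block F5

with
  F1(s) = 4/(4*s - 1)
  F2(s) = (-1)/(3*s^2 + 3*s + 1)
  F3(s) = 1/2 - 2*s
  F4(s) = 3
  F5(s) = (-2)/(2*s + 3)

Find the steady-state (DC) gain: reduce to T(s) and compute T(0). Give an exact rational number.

Step 1. combine F1, F2, F3, F4 in series, giving 6/(3*s^2 + 3*s + 1)
Step 2. reduce the feedback loop with forward (F1*F2*F3*F4) and return F5, giving (12*s + 18)/(6*s^3 + 15*s^2 + 11*s - 9)
DC gain: substitute s = 0 into T(s) from step 2: T(0) = 18/(-9) = -2.

Answer: -2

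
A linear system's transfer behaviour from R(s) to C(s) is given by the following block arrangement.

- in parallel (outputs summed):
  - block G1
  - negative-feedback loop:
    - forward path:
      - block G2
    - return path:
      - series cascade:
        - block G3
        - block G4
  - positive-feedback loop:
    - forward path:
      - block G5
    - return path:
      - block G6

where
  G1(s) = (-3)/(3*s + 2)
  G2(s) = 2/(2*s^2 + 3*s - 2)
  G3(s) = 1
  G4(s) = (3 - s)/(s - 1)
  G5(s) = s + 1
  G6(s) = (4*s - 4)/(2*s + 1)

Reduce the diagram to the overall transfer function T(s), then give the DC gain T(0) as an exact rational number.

1. cascade G3, G4, giving (3 - s)/(s - 1)
2. apply the feedback formula to G2, (G3*G4), giving (2*s - 2)/(2*s^3 + s^2 - 7*s + 8)
3. collapse the loop (G5 forward, G6 return), giving (-2*s^2 - 3*s - 1)/(4*s^2 - 2*s - 5)
4. combine G1, [G2/(1+G2*(G3*G4))], [G5/(1-G5*G6)] in parallel, giving (-12*s^6 - 56*s^5 + 35*s^4 + 130*s^3 - 208*s^2 - 97*s + 124)/(24*s^6 + 16*s^5 - 120*s^4 + 43*s^3 + 139*s^2 - 82*s - 80)
DC gain: substitute s = 0 into T(s) from step 4: T(0) = 124/(-80) = -31/20.

Hence the answer: -31/20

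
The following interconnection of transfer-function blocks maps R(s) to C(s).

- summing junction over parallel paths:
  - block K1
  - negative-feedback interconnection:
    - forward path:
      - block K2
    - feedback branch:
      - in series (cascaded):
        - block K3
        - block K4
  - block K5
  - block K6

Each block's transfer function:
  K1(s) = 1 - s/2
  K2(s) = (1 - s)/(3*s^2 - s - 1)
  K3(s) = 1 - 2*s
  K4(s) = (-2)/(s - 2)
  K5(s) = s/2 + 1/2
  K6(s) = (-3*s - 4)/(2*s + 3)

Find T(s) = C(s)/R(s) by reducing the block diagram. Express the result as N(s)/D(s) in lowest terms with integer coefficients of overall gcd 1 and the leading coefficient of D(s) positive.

Reducing step by step:

1. combine K3, K4 in series = (4*s - 2)/(s - 2)
2. close the feedback loop around K2, (K3*K4) = (-s^2 + 3*s - 2)/(3*s^3 - 11*s^2 + 7*s)
3. add K1, [K2/(1+K2*(K3*K4))], K5, K6 (parallel), which is the overall transfer function T(s) = C(s)/R(s) in lowest terms

Answer: (-s^3 - 5*s^2 + 17*s - 12)/(12*s^4 - 26*s^3 - 38*s^2 + 42*s)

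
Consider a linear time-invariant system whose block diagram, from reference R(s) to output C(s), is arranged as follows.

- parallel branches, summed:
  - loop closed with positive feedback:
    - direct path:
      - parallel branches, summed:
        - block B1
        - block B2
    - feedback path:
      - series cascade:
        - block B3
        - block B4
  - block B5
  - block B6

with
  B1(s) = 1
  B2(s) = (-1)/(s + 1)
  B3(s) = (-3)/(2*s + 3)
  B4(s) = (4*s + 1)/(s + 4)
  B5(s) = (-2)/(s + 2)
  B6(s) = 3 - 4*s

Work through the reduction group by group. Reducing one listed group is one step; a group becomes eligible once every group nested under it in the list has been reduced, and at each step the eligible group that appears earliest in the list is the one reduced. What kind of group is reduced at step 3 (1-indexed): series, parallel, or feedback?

Step 1: parallel reduction of B1, B2
Step 2: multiply B3, B4 (series)
Step 3: feedback reduction of (B1+B2), (B3*B4)
Step 4: add [(B1+B2)/(1-(B1+B2)*(B3*B4))], B5, B6 (parallel)
Step 3: feedback.

Answer: feedback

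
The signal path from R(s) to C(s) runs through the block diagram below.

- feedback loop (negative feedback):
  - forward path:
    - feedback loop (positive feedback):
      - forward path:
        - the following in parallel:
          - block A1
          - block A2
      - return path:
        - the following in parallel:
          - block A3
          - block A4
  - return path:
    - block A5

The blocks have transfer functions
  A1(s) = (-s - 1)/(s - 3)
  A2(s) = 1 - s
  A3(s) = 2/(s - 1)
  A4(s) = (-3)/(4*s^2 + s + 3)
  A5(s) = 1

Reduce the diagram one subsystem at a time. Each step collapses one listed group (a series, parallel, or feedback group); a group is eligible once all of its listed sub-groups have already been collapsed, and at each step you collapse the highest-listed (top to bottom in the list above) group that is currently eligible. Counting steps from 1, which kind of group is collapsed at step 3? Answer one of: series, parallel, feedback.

(1) sum the parallel branches A1, A2
(2) reduce the parallel group A3, A4
(3) reduce the feedback loop with forward (A1+A2) and return (A3+A4)
(4) feedback reduction of [(A1+A2)/(1-(A1+A2)*(A3+A4))], A5
The group at step 3 is a feedback group.

Answer: feedback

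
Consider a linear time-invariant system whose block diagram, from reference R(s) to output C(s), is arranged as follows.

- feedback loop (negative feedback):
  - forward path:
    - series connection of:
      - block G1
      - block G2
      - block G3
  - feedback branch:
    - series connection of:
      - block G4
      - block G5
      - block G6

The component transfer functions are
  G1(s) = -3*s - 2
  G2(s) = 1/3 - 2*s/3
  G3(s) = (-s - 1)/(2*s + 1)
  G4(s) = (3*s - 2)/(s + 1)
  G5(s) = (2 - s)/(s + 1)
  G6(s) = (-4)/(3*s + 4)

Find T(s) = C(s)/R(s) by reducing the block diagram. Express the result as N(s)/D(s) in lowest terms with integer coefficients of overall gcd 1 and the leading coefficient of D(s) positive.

Step 1 - cascade G1, G2, G3 -> (-6*s^3 - 7*s^2 + s + 2)/(6*s + 3)
Step 2 - cascade G4, G5, G6 -> (12*s^2 - 32*s + 16)/(3*s^3 + 10*s^2 + 11*s + 4)
Step 3 - feedback reduction of (G1*G2*G3), (G4*G5*G6), which is the overall transfer function T(s) = C(s)/R(s) in lowest terms

Answer: (18*s^5 + 63*s^4 + 70*s^3 + 15*s^2 - 18*s - 8)/(72*s^4 - 198*s^3 - 11*s^2 + 35*s - 44)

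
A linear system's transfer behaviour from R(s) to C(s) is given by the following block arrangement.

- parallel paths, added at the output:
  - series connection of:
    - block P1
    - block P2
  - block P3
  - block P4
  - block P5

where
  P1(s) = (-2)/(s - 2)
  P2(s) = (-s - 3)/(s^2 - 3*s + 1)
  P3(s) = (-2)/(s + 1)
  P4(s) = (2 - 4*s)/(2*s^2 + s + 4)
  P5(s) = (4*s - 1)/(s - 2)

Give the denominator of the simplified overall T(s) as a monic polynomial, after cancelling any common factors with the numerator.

1. combine P1, P2 in series, giving (2*s + 6)/(s^3 - 5*s^2 + 7*s - 2)
2. parallel reduction of (P1*P2), P3, P4, P5, giving (8*s^6 - 22*s^5 + 35*s^4 - 54*s^3 + 26*s^2 + 27*s + 32)/(2*s^6 - 7*s^5 + 4*s^4 - 4*s^3 + 9*s^2 + 18*s - 8)
That last expression is T(s), already simplified. Scaling its denominator by 1/2 (the reciprocal of the leading coefficient) yields the monic denominator.

Therefore the answer is s^6 - 7*s^5/2 + 2*s^4 - 2*s^3 + 9*s^2/2 + 9*s - 4.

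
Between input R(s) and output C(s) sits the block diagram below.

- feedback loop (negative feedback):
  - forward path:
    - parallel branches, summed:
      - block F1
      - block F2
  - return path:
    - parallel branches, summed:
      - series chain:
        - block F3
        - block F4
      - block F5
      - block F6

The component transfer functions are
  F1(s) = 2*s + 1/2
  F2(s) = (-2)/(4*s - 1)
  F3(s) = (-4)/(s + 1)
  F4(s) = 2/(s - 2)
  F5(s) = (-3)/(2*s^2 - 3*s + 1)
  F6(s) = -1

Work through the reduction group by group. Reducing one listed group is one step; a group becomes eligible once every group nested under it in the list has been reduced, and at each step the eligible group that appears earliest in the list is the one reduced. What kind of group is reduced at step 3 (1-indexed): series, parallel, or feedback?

[1] reduce the parallel group F1, F2
[2] reduce the series chain F3, F4
[3] combine (F3*F4), F5, F6 in parallel
[4] collapse the loop ((F1+F2) forward, ((F3*F4)+F5+F6) return)
At step 3 the group reduced is parallel.

Therefore the answer is parallel.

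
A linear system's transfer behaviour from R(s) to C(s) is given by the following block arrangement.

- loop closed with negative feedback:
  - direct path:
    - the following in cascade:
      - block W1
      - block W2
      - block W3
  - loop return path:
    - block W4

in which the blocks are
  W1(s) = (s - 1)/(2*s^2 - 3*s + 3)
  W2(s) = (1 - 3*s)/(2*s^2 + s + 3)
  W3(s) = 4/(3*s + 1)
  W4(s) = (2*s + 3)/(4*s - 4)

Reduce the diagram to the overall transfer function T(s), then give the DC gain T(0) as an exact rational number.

1. series reduction of W1, W2, W3 gives (-12*s^2 + 16*s - 4)/(12*s^5 - 8*s^4 + 23*s^3 - 9*s^2 + 21*s + 9)
2. close the feedback loop around (W1*W2*W3), W4 gives (-12*s^2 + 16*s - 4)/(12*s^5 - 8*s^4 + 23*s^3 - 15*s^2 + 14*s + 12)
DC gain: substitute s = 0 into T(s) from step 2: T(0) = -4/12 = -1/3.

Final answer: -1/3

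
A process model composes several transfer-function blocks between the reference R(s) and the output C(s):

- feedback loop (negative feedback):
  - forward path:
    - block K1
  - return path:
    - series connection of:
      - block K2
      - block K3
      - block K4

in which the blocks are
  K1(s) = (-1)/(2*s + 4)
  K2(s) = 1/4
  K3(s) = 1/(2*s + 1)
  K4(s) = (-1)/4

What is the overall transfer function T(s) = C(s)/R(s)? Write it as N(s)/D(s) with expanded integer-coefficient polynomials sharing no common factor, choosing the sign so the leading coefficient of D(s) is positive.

Answer: (-32*s - 16)/(64*s^2 + 160*s + 65)

Working:
Step 1: reduce the series chain K2, K3, K4; result (-1)/(32*s + 16)
Step 2: collapse the loop (K1 forward, (K2*K3*K4) return); the result is T(s) itself (integer coefficients, no common factor, positive leading denominator coefficient)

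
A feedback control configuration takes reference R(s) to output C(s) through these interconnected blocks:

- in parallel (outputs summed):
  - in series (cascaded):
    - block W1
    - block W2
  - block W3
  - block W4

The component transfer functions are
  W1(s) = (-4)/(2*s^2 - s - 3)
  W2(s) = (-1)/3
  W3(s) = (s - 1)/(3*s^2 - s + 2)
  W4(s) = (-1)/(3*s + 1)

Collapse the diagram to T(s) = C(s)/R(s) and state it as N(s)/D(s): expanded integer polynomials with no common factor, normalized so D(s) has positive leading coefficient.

(1) combine W1, W2 in series gives 4/(6*s^2 - 3*s - 9)
(2) reduce the parallel group (W1*W2), W3, W4 - this is the overall T(s), already in the required normalized form

Final answer: (30*s^3 - 15*s^2 + 38*s + 35)/(54*s^5 - 27*s^4 - 51*s^3 - 3*s^2 - 51*s - 18)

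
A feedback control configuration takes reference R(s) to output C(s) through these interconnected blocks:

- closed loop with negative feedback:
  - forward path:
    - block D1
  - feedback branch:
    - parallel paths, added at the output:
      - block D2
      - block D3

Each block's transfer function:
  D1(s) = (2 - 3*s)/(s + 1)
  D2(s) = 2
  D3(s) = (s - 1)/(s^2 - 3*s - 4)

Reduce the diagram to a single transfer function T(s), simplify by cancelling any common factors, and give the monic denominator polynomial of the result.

Reducing step by step:

1. sum the parallel branches D2, D3 gives (2*s^2 - 5*s - 9)/(s^2 - 3*s - 4)
2. feedback reduction of D1, (D2+D3) gives (3*s^3 - 11*s^2 - 6*s + 8)/(5*s^3 - 17*s^2 - 10*s + 22)
The result of step 2 is T(s) in lowest terms. Its denominator has leading coefficient 5; dividing the denominator through by 5 makes it monic.

Answer: s^3 - 17*s^2/5 - 2*s + 22/5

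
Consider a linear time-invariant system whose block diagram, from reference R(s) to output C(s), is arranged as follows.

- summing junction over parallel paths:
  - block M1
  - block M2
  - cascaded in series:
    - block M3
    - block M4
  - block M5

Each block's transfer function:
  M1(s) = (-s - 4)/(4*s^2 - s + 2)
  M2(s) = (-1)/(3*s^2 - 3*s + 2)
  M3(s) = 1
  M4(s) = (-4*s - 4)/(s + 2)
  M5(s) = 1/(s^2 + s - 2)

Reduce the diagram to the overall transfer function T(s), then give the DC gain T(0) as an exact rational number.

Answer: -5

Working:
(1) combine M3, M4 in series: (-4*s - 4)/(s + 2)
(2) combine M1, M2, (M3*M4), M5 in parallel: (-48*s^6 + 57*s^5 - 24*s^4 - 39*s^3 + 96*s^2 - 72*s + 40)/(12*s^6 - 3*s^5 - 22*s^4 + 39*s^3 - 38*s^2 + 20*s - 8)
The step-2 result is T(s). Setting s = 0: T(0) = 40/(-8) = -5.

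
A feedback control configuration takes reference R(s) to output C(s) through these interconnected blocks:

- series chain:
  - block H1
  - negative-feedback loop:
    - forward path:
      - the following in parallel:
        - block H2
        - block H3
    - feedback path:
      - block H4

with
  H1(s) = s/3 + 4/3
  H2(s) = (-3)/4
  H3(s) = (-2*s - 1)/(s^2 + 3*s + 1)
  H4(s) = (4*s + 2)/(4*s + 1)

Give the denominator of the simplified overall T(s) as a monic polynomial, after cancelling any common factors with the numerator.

The answer is s^3 - 11*s^2/2 - 17*s/2 - 5/2.

Reasoning:
(1) reduce the parallel group H2, H3, giving (-3*s^2 - 17*s - 7)/(4*s^2 + 12*s + 4)
(2) apply the feedback formula to (H2+H3), H4, giving (-12*s^3 - 71*s^2 - 45*s - 7)/(4*s^3 - 22*s^2 - 34*s - 10)
(3) multiply H1, [(H2+H3)/(1+(H2+H3)*H4)] (series), giving (-12*s^4 - 119*s^3 - 329*s^2 - 187*s - 28)/(12*s^3 - 66*s^2 - 102*s - 30)
The result of step 3 is T(s) in lowest terms. Its denominator has leading coefficient 12; dividing the denominator through by 12 makes it monic.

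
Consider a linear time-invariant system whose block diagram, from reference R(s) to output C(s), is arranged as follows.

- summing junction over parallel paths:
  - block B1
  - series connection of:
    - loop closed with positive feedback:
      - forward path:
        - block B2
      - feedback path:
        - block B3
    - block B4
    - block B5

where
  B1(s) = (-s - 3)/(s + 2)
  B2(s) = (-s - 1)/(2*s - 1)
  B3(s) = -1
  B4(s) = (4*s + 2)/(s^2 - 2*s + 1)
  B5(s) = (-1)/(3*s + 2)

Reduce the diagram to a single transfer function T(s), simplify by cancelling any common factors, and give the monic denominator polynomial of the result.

Step 1 - close the feedback loop around B2, B3; result (-s - 1)/(s - 2)
Step 2 - reduce the series chain [B2/(1-B2*B3)], B4, B5; result (4*s^2 + 6*s + 2)/(3*s^4 - 10*s^3 + 7*s^2 + 4*s - 4)
Step 3 - combine B1, ([B2/(1-B2*B3)]*B4*B5) in parallel; result (-3*s^5 + s^4 + 27*s^3 - 11*s^2 + 6*s + 16)/(3*s^5 - 4*s^4 - 13*s^3 + 18*s^2 + 4*s - 8)
Step 3 gives the fully reduced T(s), with no common factor left to cancel. The denominator's leading coefficient is 3, so divide each of its coefficients by 3 to get the monic form.

Therefore the answer is s^5 - 4*s^4/3 - 13*s^3/3 + 6*s^2 + 4*s/3 - 8/3.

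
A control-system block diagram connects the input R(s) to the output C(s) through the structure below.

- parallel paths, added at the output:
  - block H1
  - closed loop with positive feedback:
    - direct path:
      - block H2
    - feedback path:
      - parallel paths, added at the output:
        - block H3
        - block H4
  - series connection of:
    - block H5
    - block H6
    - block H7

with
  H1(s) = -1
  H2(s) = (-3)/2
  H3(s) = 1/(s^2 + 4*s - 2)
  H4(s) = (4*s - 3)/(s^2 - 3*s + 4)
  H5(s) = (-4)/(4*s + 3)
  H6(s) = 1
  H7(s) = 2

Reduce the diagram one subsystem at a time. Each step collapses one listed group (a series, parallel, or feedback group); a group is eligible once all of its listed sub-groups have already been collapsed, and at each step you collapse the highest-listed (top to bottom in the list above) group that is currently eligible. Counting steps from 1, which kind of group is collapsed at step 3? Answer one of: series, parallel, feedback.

1. parallel reduction of H3, H4
2. apply the feedback formula to H2, (H3+H4)
3. reduce the series chain H5, H6, H7
4. parallel reduction of H1, [H2/(1-H2*(H3+H4))], (H5*H6*H7)
The group at step 3 is a series group.

Answer: series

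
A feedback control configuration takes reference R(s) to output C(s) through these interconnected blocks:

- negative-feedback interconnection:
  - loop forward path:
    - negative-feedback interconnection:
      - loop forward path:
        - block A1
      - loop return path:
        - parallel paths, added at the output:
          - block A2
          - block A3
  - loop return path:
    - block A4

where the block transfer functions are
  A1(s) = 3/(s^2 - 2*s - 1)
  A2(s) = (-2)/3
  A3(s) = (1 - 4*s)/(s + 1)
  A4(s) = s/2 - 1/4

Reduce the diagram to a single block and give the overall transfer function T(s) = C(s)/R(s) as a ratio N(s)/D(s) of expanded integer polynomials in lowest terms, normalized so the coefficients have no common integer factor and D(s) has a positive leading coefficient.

Step 1. combine A2, A3 in parallel = (1 - 14*s)/(3*s + 3)
Step 2. apply the feedback formula to A1, (A2+A3) = (3*s + 3)/(s^3 - s^2 - 17*s)
Step 3. feedback reduction of [A1/(1+A1*(A2+A3))], A4 - this is the overall T(s), already in the required normalized form

Hence the answer: (12*s + 12)/(4*s^3 + 2*s^2 - 65*s - 3)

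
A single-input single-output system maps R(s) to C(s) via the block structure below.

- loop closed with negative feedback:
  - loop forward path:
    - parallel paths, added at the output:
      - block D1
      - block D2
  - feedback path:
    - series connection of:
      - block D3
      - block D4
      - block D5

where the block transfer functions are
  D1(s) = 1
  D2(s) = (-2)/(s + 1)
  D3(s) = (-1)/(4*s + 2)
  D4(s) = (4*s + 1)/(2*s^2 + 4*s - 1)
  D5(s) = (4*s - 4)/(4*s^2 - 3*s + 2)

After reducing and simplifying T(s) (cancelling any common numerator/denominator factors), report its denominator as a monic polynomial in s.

Reducing step by step:

(1) combine D1, D2 in parallel, giving (s - 1)/(s + 1)
(2) series reduction of D3, D4, D5, giving (-8*s^2 + 6*s + 2)/(16*s^5 + 28*s^4 - 14*s^3 + 10*s^2 + 7*s - 2)
(3) collapse the loop ((D1+D2) forward, (D3*D4*D5) return), giving (16*s^6 + 12*s^5 - 42*s^4 + 24*s^3 - 3*s^2 - 9*s + 2)/(16*s^6 + 44*s^5 + 14*s^4 - 12*s^3 + 31*s^2 + s - 4)
Step 3 gives the fully reduced T(s), with no common factor left to cancel. The denominator's leading coefficient is 16, so divide each of its coefficients by 16 to get the monic form.

Answer: s^6 + 11*s^5/4 + 7*s^4/8 - 3*s^3/4 + 31*s^2/16 + s/16 - 1/4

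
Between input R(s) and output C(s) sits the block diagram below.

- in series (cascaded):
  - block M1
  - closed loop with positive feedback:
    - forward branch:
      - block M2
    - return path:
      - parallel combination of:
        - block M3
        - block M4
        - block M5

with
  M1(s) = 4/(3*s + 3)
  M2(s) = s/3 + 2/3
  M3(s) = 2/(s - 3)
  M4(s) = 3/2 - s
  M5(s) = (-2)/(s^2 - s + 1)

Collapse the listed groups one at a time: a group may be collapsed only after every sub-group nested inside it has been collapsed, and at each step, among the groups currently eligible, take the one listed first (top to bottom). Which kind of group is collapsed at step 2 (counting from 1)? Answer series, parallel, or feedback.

The answer is feedback.

Reasoning:
Step 1: add M3, M4, M5 (parallel)
Step 2: apply the feedback formula to M2, (M3+M4+M5)
Step 3: combine M1, [M2/(1-M2*(M3+M4+M5))] in series
The group at step 2 is a feedback group.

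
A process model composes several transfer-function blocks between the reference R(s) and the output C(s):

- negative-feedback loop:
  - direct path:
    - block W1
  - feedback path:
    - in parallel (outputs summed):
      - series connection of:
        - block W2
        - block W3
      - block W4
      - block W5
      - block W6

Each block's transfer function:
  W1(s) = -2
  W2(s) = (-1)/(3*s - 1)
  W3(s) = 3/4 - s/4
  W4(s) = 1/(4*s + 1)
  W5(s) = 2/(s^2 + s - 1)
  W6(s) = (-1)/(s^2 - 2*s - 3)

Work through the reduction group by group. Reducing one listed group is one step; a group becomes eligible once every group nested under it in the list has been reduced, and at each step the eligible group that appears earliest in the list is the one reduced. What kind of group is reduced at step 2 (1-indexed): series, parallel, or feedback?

The answer is parallel.

Reasoning:
Step 1. combine W2, W3 in series
Step 2. combine (W2*W3), W4, W5, W6 in parallel
Step 3. reduce the feedback loop with forward W1 and return ((W2*W3)+W4+W5+W6)
At step 2 the group reduced is parallel.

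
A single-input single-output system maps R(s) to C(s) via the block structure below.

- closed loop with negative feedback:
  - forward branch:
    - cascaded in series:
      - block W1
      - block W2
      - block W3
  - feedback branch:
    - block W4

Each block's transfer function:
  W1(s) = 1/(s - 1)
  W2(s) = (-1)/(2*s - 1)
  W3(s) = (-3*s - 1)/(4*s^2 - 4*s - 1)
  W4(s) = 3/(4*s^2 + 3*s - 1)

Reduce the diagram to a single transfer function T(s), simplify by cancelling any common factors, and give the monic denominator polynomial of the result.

1. cascade W1, W2, W3 gives (3*s + 1)/(8*s^4 - 20*s^3 + 14*s^2 - s - 1)
2. collapse the loop ((W1*W2*W3) forward, W4 return) gives (12*s^3 + 13*s^2 - 1)/(32*s^6 - 56*s^5 - 12*s^4 + 58*s^3 - 21*s^2 + 7*s + 4)
T(s) is the step-2 result (common factors already cancelled). Leading coefficient of the denominator: 32. Divide through by 32 for the monic polynomial.

Therefore the answer is s^6 - 7*s^5/4 - 3*s^4/8 + 29*s^3/16 - 21*s^2/32 + 7*s/32 + 1/8.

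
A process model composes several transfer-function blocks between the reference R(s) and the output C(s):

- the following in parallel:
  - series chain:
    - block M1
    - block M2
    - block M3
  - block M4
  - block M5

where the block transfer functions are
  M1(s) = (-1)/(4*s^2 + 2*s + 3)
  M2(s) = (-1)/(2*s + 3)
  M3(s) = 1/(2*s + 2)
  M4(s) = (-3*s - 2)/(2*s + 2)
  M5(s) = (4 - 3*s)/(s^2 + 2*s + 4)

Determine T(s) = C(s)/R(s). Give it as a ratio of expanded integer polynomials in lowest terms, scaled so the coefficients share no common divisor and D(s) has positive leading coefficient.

[1] cascade M1, M2, M3 gives 1/(16*s^4 + 48*s^3 + 56*s^2 + 42*s + 18)
[2] reduce the parallel group (M1*M2*M3), M4, M5; the result is T(s) itself (integer coefficients, no common factor, positive leading denominator coefficient)

Hence the answer: (-24*s^6 - 160*s^5 - 372*s^4 - 419*s^3 - 293*s^2 - 124*s + 4)/(16*s^6 + 80*s^5 + 216*s^4 + 346*s^3 + 326*s^2 + 204*s + 72)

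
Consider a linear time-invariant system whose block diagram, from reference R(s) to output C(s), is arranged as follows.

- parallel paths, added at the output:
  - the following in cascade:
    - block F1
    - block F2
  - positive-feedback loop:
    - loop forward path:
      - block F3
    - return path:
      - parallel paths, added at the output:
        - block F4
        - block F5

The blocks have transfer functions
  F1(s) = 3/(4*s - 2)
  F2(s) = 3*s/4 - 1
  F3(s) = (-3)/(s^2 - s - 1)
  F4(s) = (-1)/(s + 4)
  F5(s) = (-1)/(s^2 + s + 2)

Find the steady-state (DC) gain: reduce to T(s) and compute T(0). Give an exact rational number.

Step 1: series reduction of F1, F2 gives (9*s - 12)/(16*s - 8)
Step 2: add F4, F5 (parallel) gives (-s^2 - 2*s - 6)/(s^3 + 5*s^2 + 6*s + 8)
Step 3: feedback reduction of F3, (F4+F5) gives (-3*s^3 - 15*s^2 - 18*s - 24)/(s^5 + 4*s^4 - 6*s^2 - 20*s - 26)
Step 4: combine (F1*F2), [F3/(1-F3*(F4+F5))] in parallel gives (9*s^6 + 24*s^5 - 96*s^4 - 270*s^3 - 276*s^2 - 234*s + 504)/(16*s^6 + 56*s^5 - 32*s^4 - 96*s^3 - 272*s^2 - 256*s + 208)
The step-4 result is T(s). Setting s = 0: T(0) = 504/208 = 63/26.

Therefore the answer is 63/26.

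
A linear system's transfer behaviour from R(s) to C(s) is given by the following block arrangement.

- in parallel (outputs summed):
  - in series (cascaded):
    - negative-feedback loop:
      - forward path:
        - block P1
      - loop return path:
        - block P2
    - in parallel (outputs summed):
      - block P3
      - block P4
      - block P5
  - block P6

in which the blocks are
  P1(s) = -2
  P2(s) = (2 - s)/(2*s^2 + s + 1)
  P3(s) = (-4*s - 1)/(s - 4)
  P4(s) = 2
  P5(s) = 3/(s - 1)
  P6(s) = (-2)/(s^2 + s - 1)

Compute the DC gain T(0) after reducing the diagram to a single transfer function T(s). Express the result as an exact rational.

First reduce the diagram to T(s).

1. close the feedback loop around P1, P2: (-4*s^2 - 2*s - 2)/(2*s^2 + 3*s - 3)
2. parallel reduction of P3, P4, P5: (-2*s^2 - 4*s - 3)/(s^2 - 5*s + 4)
3. combine [P1/(1+P1*P2)], (P3+P4+P5) in series: (8*s^4 + 20*s^3 + 24*s^2 + 14*s + 6)/(2*s^4 - 7*s^3 - 10*s^2 + 27*s - 12)
4. parallel reduction of ([P1/(1+P1*P2)]*(P3+P4+P5)), P6: (8*s^6 + 28*s^5 + 32*s^4 + 32*s^3 + 16*s^2 - 62*s + 18)/(2*s^6 - 5*s^5 - 19*s^4 + 24*s^3 + 25*s^2 - 39*s + 12)
That last expression is T(s); at s = 0 only the constant terms survive, so T(0) = 18/12 = 3/2.

Answer: 3/2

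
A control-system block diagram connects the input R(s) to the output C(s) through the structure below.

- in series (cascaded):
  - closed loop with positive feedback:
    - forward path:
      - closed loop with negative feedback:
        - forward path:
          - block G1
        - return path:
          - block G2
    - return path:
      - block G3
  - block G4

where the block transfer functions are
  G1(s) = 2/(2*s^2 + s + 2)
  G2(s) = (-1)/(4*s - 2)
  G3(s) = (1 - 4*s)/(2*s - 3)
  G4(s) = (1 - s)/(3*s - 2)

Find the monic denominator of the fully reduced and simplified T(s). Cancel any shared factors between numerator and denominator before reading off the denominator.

Reducing step by step:

Step 1: reduce the feedback loop with forward G1 and return G2, giving (4*s - 2)/(4*s^3 + 3*s - 3)
Step 2: reduce the feedback loop with forward [G1/(1+G1*G2)] and return G3, giving (8*s^2 - 16*s + 6)/(8*s^4 - 12*s^3 + 22*s^2 - 27*s + 11)
Step 3: combine [[G1/(1+G1*G2)]/(1-[G1/(1+G1*G2)]*G3)], G4 in series, giving (-8*s^3 + 24*s^2 - 22*s + 6)/(24*s^5 - 52*s^4 + 90*s^3 - 125*s^2 + 87*s - 22)
T(s) is the step-3 result (common factors already cancelled). Leading coefficient of the denominator: 24. Divide through by 24 for the monic polynomial.

Answer: s^5 - 13*s^4/6 + 15*s^3/4 - 125*s^2/24 + 29*s/8 - 11/12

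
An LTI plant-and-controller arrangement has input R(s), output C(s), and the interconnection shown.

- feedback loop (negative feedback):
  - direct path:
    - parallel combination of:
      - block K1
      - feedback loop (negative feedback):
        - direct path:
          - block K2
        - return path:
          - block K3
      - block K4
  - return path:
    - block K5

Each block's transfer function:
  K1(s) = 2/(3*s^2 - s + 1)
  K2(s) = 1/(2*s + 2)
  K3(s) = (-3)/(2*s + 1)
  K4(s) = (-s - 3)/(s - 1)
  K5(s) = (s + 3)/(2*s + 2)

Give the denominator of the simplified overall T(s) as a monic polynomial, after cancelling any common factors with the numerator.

Step 1. apply the feedback formula to K2, K3 gives (2*s + 1)/(4*s^2 + 6*s - 1)
Step 2. combine K1, [K2/(1+K2*K3)], K4 in parallel gives (-12*s^5 - 44*s^4 - 34*s^3 + 12*s^2 - 34*s + 4)/(12*s^5 + 2*s^4 - 19*s^3 + 12*s^2 - 8*s + 1)
Step 3. collapse the loop ((K1+[K2/(1+K2*K3)]+K4) forward, K5 return) gives (-12*s^6 - 56*s^5 - 78*s^4 - 22*s^3 - 22*s^2 - 30*s + 4)/(6*s^6 - 26*s^5 - 100*s^4 - 52*s^3 + 5*s^2 - 56*s + 7)
No further cancellation is possible in the step-3 result, so that is T(s). Its denominator becomes monic after dividing by the leading coefficient 6.

Answer: s^6 - 13*s^5/3 - 50*s^4/3 - 26*s^3/3 + 5*s^2/6 - 28*s/3 + 7/6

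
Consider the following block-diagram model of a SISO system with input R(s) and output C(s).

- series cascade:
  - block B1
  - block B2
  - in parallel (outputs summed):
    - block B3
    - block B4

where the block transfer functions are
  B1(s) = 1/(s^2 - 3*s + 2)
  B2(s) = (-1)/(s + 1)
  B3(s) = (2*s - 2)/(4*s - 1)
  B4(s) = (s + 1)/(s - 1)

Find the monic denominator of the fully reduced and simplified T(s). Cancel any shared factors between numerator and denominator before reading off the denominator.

Reducing step by step:

Step 1 - reduce the parallel group B3, B4 -> (6*s^2 - s + 1)/(4*s^2 - 5*s + 1)
Step 2 - combine B1, B2, (B3+B4) in series -> (-6*s^2 + s - 1)/(4*s^5 - 13*s^4 + 7*s^3 + 11*s^2 - 11*s + 2)
Step 2 gives the fully reduced T(s), with no common factor left to cancel. The denominator's leading coefficient is 4, so divide each of its coefficients by 4 to get the monic form.

Answer: s^5 - 13*s^4/4 + 7*s^3/4 + 11*s^2/4 - 11*s/4 + 1/2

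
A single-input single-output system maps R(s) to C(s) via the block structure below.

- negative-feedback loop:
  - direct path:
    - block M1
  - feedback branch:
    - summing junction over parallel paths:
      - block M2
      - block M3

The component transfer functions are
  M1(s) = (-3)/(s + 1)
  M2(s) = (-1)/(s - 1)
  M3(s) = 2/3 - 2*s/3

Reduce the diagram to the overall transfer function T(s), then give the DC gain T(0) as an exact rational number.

Step 1 - sum the parallel branches M2, M3: (-2*s^2 + 4*s - 5)/(3*s - 3)
Step 2 - reduce the feedback loop with forward M1 and return (M2+M3): (3 - 3*s)/(3*s^2 - 4*s + 4)
Evaluating the step-2 result (the overall T(s)) at s = 0 gives T(0) = 3/4.

Therefore the answer is 3/4.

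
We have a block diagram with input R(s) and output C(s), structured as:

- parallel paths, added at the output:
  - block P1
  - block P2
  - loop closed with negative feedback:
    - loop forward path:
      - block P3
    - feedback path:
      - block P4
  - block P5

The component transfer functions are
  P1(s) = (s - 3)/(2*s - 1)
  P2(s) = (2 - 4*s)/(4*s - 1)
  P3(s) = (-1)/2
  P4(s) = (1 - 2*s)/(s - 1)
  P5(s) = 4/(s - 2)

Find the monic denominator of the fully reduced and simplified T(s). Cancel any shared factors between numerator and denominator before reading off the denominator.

Reducing step by step:

[1] reduce the feedback loop with forward P3 and return P4 -> (1 - s)/(4*s - 3)
[2] sum the parallel branches P1, P2, [P3/(1+P3*P4)], P5 -> (-24*s^4 + 182*s^3 - 192*s^2 + 62*s - 8)/(32*s^4 - 112*s^3 + 118*s^2 - 47*s + 6)
That last expression is T(s), already simplified. Scaling its denominator by 1/32 (the reciprocal of the leading coefficient) yields the monic denominator.

Answer: s^4 - 7*s^3/2 + 59*s^2/16 - 47*s/32 + 3/16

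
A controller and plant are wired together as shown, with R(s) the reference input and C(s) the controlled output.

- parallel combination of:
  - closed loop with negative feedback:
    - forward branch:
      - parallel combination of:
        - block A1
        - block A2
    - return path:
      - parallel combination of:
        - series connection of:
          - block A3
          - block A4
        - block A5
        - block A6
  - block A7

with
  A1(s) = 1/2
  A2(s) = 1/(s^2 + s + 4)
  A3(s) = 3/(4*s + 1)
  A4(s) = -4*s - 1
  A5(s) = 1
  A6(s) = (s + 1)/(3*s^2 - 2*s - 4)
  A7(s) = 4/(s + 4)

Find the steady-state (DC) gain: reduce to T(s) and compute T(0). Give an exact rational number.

Step 1 - sum the parallel branches A1, A2 gives (s^2 + s + 6)/(2*s^2 + 2*s + 8)
Step 2 - combine A3, A4 in series gives -3
Step 3 - reduce the parallel group (A3*A4), A5, A6 gives (-6*s^2 + 5*s + 9)/(3*s^2 - 2*s - 4)
Step 4 - close the feedback loop around (A1+A2), ((A3*A4)+A5+A6) gives (3*s^4 + s^3 + 12*s^2 - 16*s - 24)/(s^3 - 10*s^2 + 15*s + 22)
Step 5 - reduce the parallel group [(A1+A2)/(1+(A1+A2)*((A3*A4)+A5+A6))], A7 gives (3*s^5 + 13*s^4 + 20*s^3 - 8*s^2 - 28*s - 8)/(s^4 - 6*s^3 - 25*s^2 + 82*s + 88)
Evaluating the step-5 result (the overall T(s)) at s = 0 gives T(0) = -8/88 = -1/11.

Hence the answer: -1/11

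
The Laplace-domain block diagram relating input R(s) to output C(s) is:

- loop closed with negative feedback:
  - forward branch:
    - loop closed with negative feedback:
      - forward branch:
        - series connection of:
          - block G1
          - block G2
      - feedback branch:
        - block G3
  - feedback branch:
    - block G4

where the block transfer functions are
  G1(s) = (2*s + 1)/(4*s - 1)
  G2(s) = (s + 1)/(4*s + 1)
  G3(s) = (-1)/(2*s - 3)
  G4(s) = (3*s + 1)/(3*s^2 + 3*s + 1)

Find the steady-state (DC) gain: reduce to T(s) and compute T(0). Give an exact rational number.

Answer: 3

Working:
1. combine G1, G2 in series; result (2*s^2 + 3*s + 1)/(16*s^2 - 1)
2. reduce the feedback loop with forward (G1*G2) and return G3; result (4*s^3 - 7*s - 3)/(32*s^3 - 50*s^2 - 5*s + 2)
3. feedback reduction of [(G1*G2)/(1+(G1*G2)*G3)], G4; result (12*s^5 + 12*s^4 - 17*s^3 - 30*s^2 - 16*s - 3)/(96*s^5 - 42*s^4 - 129*s^3 - 80*s^2 - 15*s - 1)
Evaluating the step-3 result (the overall T(s)) at s = 0 gives T(0) = -3/(-1) = 3.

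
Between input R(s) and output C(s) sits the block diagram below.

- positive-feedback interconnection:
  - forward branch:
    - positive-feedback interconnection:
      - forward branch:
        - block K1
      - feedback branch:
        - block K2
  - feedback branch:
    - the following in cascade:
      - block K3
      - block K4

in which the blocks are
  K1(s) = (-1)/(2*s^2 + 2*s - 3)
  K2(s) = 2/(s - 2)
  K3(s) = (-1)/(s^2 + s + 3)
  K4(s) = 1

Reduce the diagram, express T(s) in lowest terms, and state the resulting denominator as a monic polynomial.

(1) close the feedback loop around K1, K2 -> (2 - s)/(2*s^3 - 2*s^2 - 7*s + 8)
(2) multiply K3, K4 (series) -> (-1)/(s^2 + s + 3)
(3) collapse the loop ([K1/(1-K1*K2)] forward, (K3*K4) return) -> (-s^3 + s^2 - s + 6)/(2*s^5 - 3*s^3 - 5*s^2 - 14*s + 26)
T(s) is the step-3 result (common factors already cancelled). Leading coefficient of the denominator: 2. Divide through by 2 for the monic polynomial.

Hence the answer: s^5 - 3*s^3/2 - 5*s^2/2 - 7*s + 13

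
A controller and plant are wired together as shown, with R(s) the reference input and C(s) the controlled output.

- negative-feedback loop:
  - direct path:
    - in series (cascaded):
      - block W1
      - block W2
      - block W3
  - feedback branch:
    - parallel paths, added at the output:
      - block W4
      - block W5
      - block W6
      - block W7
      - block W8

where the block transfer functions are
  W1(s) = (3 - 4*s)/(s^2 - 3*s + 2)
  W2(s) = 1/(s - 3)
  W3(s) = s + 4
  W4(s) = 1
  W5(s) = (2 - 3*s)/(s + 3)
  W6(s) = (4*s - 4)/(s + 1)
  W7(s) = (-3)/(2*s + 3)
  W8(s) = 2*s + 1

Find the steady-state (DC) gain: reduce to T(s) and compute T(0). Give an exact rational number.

(1) cascade W1, W2, W3, giving (-4*s^2 - 13*s + 12)/(s^3 - 6*s^2 + 11*s - 6)
(2) add W4, W5, W6, W7, W8 (parallel), giving (4*s^4 + 28*s^3 + 72*s^2 + 43*s - 21)/(2*s^3 + 11*s^2 + 18*s + 9)
(3) collapse the loop ((W1*W2*W3) forward, (W4+W5+W6+W7+W8) return), giving (8*s^5 + 70*s^4 + 191*s^3 + 138*s^2 - 99*s - 108)/(14*s^6 + 165*s^5 + 630*s^4 + 762*s^3 - 467*s^2 - 780*s + 306)
Step 3 gives the overall T(s). Then T(0) = -108/306 = -6/17.

Answer: -6/17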